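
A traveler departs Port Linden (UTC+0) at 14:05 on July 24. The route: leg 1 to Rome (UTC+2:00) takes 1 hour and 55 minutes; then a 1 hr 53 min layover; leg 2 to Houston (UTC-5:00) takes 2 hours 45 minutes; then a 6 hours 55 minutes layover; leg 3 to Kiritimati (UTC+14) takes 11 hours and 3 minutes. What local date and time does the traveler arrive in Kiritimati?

Port Linden is at UTC+0, so departure is already 14:05 UTC on Jul 24.
Add 1 hour 55 minutes leg 1 → 16:00 UTC.
Add 1 hour 53 minutes layover in Rome → 17:53 UTC.
Add 2 hours 45 minutes leg 2 → 20:38 UTC.
Add 6 hours 55 minutes layover in Houston → 03:33 UTC (Jul 25).
Add 11 hours 3 minutes leg 3 → 14:36 UTC.
Kiritimati is UTC+14:00, so local arrival = 14:36 + 14:00 = 04:36 on Jul 26.

04:36 on July 26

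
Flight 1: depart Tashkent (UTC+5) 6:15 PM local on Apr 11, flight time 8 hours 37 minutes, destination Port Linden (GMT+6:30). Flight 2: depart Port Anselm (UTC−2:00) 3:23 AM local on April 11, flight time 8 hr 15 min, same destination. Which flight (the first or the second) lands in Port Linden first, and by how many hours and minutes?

Flight 1 in UTC: 6:15 PM − 5:00 = 1:15 PM on Apr 11.
+8 hours 37 minutes → arrive 9:52 PM UTC on Apr 11.
Flight 2 in UTC: 3:23 AM + 2:00 = 5:23 AM on Apr 11.
+8 hours and 15 minutes → arrive 1:38 PM UTC on Apr 11.
Flight 2 lands earlier by 8 hours 14 minutes.

the second, by 8 hours 14 minutes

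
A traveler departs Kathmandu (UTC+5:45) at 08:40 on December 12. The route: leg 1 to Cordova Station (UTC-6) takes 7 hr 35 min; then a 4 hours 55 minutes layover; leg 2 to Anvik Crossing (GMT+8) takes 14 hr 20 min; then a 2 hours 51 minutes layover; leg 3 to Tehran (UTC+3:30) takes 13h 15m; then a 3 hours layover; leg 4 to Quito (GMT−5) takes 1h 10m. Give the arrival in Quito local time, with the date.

21:01 on December 13

Convert departure to UTC: 08:40 − 5:45 = 02:55 UTC on Dec 12.
Add 7 hours 35 minutes leg 1 → 10:30 UTC.
Add 4 hours and 55 minutes layover in Cordova Station → 15:25 UTC.
Add 14 hours and 20 minutes leg 2 → 05:45 UTC (Dec 13).
Add 2 hours 51 minutes layover in Anvik Crossing → 08:36 UTC.
Add 13 hours 15 minutes leg 3 → 21:51 UTC.
Add 3 hours layover in Tehran → 00:51 UTC (Dec 14).
Add 1 hour 10 minutes leg 4 → 02:01 UTC.
Quito is UTC−5:00, so local arrival = 02:01 − 5:00 = 21:01 on Dec 13.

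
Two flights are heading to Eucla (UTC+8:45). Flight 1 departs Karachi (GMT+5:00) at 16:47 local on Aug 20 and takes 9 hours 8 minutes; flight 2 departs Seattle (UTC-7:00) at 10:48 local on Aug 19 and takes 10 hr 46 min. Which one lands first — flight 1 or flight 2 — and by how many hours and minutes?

the second, by 16 hours 21 minutes

Flight 1 in UTC: 16:47 − 5:00 = 11:47 on Aug 20.
+9 hours 8 minutes → arrive 20:55 UTC on Aug 20.
Flight 2 in UTC: 10:48 + 7:00 = 17:48 on Aug 19.
+10 hours 46 minutes → arrive 04:34 UTC on Aug 20.
Flight 2 lands earlier by 16 hours 21 minutes.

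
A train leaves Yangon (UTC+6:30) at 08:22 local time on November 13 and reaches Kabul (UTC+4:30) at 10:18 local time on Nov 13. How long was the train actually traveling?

Departure in UTC: 08:22 − 6:30 = 01:52 on Nov 13.
Arrival in UTC: 10:18 − 4:30 = 05:48 on Nov 13.
Elapsed = 05:48 − 01:52 = 3 hours 56 minutes.

3 hours 56 minutes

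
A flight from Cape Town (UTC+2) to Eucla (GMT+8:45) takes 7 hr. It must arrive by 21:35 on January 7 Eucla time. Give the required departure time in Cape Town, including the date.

Target arrival in UTC: 21:35 − 8:45 = 12:50 on Jan 7.
Subtract 7 hours → departure 05:50 UTC on Jan 7.
Cape Town is UTC+2:00: 05:50 + 2:00 = 07:50 on Jan 7.

07:50 on Jan 7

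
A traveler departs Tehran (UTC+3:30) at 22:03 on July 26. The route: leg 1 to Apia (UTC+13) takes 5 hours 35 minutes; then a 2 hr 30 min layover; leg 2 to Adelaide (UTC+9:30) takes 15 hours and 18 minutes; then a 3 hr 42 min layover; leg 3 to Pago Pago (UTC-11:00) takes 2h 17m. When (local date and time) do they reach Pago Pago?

Convert departure to UTC: 22:03 − 3:30 = 18:33 UTC on Jul 26.
Add 5 hours and 35 minutes leg 1 → 00:08 UTC (Jul 27).
Add 2 hours 30 minutes layover in Apia → 02:38 UTC.
Add 15 hours and 18 minutes leg 2 → 17:56 UTC.
Add 3 hours 42 minutes layover in Adelaide → 21:38 UTC.
Add 2 hours and 17 minutes leg 3 → 23:55 UTC.
Pago Pago is UTC−11:00, so local arrival = 23:55 − 11:00 = 12:55 on Jul 27.

12:55 on July 27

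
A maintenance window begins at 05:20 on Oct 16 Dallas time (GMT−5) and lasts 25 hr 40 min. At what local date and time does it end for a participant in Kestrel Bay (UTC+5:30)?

Kestrel Bay is 10:30 ahead of Dallas.
After 25 hours 40 minutes it is 07:00 (Oct 17) in Dallas.
Shift by the zone difference: 07:00 + 10:30 = 17:30 on Oct 17 in Kestrel Bay.

17:30 on Oct 17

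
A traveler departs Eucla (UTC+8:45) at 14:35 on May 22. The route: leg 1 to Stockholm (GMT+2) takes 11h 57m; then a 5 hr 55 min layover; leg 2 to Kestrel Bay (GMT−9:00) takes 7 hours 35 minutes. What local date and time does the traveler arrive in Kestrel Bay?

22:17 on May 22

Convert departure to UTC: 14:35 − 8:45 = 05:50 UTC on May 22.
Add 11 hours 57 minutes leg 1 → 17:47 UTC.
Add 5 hours and 55 minutes layover in Stockholm → 23:42 UTC.
Add 7 hours and 35 minutes leg 2 → 07:17 UTC (May 23).
Kestrel Bay is UTC−9:00, so local arrival = 07:17 − 9:00 = 22:17 on May 22.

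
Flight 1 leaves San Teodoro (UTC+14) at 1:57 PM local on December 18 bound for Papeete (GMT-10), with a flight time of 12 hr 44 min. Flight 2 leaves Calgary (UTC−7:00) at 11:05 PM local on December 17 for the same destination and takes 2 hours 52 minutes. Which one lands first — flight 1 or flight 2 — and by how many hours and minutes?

the second, by 3 hours 44 minutes

Flight 1 in UTC: 1:57 PM − 14:00 = 11:57 PM on Dec 17.
+12 hours and 44 minutes → arrive 12:41 PM UTC on Dec 18.
Flight 2 in UTC: 11:05 PM + 7:00 = 6:05 AM on Dec 18.
+2 hours 52 minutes → arrive 8:57 AM UTC on Dec 18.
Flight 2 lands earlier by 3 hours 44 minutes.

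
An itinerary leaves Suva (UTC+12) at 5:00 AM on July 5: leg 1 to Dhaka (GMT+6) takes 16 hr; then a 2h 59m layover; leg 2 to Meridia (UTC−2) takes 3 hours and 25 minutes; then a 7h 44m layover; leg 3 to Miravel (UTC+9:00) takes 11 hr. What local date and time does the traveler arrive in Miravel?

7:08 PM on July 6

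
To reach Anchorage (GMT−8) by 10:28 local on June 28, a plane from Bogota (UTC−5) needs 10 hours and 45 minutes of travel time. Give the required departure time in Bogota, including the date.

02:43 on June 28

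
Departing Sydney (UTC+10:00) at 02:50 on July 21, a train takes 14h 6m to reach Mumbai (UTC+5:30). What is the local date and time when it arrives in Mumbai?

Convert departure to UTC: 02:50 − 10:00 = 16:50 UTC on Jul 20.
Add 14 hours and 6 minutes travel time → 06:56 UTC (Jul 21).
Mumbai is UTC+5:30, so local arrival = 06:56 + 5:30 = 12:26 on Jul 21.

12:26 on July 21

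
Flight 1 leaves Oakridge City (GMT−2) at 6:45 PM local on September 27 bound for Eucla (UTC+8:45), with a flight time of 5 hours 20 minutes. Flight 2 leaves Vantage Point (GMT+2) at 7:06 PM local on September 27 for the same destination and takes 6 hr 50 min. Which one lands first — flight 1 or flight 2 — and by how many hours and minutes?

Flight 1 in UTC: 6:45 PM + 2:00 = 8:45 PM on Sep 27.
+5 hours 20 minutes → arrive 2:05 AM UTC on Sep 28.
Flight 2 in UTC: 7:06 PM − 2:00 = 5:06 PM on Sep 27.
+6 hours 50 minutes → arrive 11:56 PM UTC on Sep 27.
Flight 2 lands earlier by 2 hours 9 minutes.

the second, by 2 hours 9 minutes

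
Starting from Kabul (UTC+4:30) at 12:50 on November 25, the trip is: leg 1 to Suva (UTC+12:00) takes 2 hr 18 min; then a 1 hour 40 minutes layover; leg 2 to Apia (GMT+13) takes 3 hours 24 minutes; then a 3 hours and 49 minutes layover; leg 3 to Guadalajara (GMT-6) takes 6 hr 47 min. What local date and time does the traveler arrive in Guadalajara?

Convert departure to UTC: 12:50 − 4:30 = 08:20 UTC on Nov 25.
Add 2 hours 18 minutes leg 1 → 10:38 UTC.
Add 1 hour and 40 minutes layover in Suva → 12:18 UTC.
Add 3 hours 24 minutes leg 2 → 15:42 UTC.
Add 3 hours and 49 minutes layover in Apia → 19:31 UTC.
Add 6 hours 47 minutes leg 3 → 02:18 UTC (Nov 26).
Guadalajara is UTC−6:00, so local arrival = 02:18 − 6:00 = 20:18 on Nov 25.

20:18 on November 25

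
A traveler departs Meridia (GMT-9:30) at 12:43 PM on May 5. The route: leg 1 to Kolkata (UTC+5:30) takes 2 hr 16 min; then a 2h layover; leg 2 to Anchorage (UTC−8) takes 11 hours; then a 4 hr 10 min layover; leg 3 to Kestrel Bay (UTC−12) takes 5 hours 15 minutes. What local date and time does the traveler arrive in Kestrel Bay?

10:54 AM on May 6

Convert departure to UTC: 12:43 PM + 9:30 = 10:13 PM UTC on May 5.
Add 2 hours and 16 minutes leg 1 → 12:29 AM UTC (May 6).
Add 2 hours layover in Kolkata → 2:29 AM UTC.
Add 11 hours leg 2 → 1:29 PM UTC.
Add 4 hours 10 minutes layover in Anchorage → 5:39 PM UTC.
Add 5 hours and 15 minutes leg 3 → 10:54 PM UTC.
Kestrel Bay is UTC−12:00, so local arrival = 10:54 PM − 12:00 = 10:54 AM on May 6.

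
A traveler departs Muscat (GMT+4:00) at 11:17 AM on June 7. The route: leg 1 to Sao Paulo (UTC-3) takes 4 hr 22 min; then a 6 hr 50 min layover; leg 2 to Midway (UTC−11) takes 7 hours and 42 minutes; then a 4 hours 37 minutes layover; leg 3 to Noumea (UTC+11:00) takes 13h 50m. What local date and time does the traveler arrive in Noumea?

Convert departure to UTC: 11:17 AM − 4:00 = 7:17 AM UTC on Jun 7.
Add 4 hours 22 minutes leg 1 → 11:39 AM UTC.
Add 6 hours 50 minutes layover in Sao Paulo → 6:29 PM UTC.
Add 7 hours 42 minutes leg 2 → 2:11 AM UTC (Jun 8).
Add 4 hours 37 minutes layover in Midway → 6:48 AM UTC.
Add 13 hours 50 minutes leg 3 → 8:38 PM UTC.
Noumea is UTC+11:00, so local arrival = 8:38 PM + 11:00 = 7:38 AM on Jun 9.

7:38 AM on June 9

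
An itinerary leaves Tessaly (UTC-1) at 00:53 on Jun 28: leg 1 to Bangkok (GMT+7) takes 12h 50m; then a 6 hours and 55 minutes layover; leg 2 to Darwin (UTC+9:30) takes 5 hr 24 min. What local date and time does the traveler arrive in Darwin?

12:32 on June 29

Convert departure to UTC: 00:53 + 1:00 = 01:53 UTC on Jun 28.
Add 12 hours 50 minutes leg 1 → 14:43 UTC.
Add 6 hours and 55 minutes layover in Bangkok → 21:38 UTC.
Add 5 hours 24 minutes leg 2 → 03:02 UTC (Jun 29).
Darwin is UTC+9:30, so local arrival = 03:02 + 9:30 = 12:32 on Jun 29.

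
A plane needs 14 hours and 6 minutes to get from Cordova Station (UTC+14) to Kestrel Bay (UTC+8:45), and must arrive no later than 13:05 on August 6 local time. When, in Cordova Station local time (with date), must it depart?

04:14 on Aug 6

Target arrival in UTC: 13:05 − 8:45 = 04:20 on Aug 6.
Subtract 14 hours and 6 minutes → departure 14:14 UTC on Aug 5.
Cordova Station is UTC+14:00: 14:14 + 14:00 = 04:14 on Aug 6.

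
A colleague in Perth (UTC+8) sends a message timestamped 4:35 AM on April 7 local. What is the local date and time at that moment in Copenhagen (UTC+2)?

10:35 PM on April 6

In UTC: 4:35 AM − 8:00 = 8:35 PM on Apr 6.
Copenhagen is UTC+2:00: 8:35 PM + 2:00 = 10:35 PM on Apr 6.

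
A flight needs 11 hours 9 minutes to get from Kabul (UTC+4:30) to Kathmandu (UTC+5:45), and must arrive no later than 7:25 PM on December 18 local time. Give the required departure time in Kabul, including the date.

7:01 AM on December 18

Target arrival in UTC: 7:25 PM − 5:45 = 1:40 PM on Dec 18.
Subtract 11 hours 9 minutes → departure 2:31 AM UTC on Dec 18.
Kabul is UTC+4:30: 2:31 AM + 4:30 = 7:01 AM on Dec 18.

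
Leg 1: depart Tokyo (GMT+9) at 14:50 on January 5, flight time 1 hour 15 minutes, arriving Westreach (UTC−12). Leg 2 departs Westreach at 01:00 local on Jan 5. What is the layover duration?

Convert departure to UTC: 14:50 − 9:00 = 05:50 UTC on Jan 5.
Add 1 hour 15 minutes flight time → 07:05 UTC.
Westreach is UTC−12:00, so local arrival = 07:05 − 12:00 = 19:05 on Jan 4.
Layover = 01:00 − 19:05 (+1 day) = 5 hours 55 minutes.

5 hours 55 minutes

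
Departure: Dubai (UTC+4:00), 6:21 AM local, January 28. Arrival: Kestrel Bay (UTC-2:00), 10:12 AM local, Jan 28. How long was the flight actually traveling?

9 hours 51 minutes

Departure in UTC: 6:21 AM − 4:00 = 2:21 AM on Jan 28.
Arrival in UTC: 10:12 AM + 2:00 = 12:12 PM on Jan 28.
Elapsed = 12:12 PM − 2:21 AM = 9 hours 51 minutes.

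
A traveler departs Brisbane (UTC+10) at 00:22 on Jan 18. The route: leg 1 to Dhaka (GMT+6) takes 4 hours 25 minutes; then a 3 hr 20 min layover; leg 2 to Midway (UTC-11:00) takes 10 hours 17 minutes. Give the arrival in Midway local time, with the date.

21:24 on January 17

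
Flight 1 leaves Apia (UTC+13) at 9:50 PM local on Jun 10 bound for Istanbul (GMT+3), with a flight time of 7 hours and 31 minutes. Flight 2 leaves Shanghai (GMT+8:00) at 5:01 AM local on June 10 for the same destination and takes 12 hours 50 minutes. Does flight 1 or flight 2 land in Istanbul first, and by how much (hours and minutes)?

the second, by 6 hours 30 minutes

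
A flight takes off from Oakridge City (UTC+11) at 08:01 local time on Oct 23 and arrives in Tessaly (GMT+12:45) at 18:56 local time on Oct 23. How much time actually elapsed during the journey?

Departure in UTC: 08:01 − 11:00 = 21:01 on Oct 22.
Arrival in UTC: 18:56 − 12:45 = 06:11 on Oct 23.
Elapsed = 06:11 − 21:01 (+1 day) = 9 hours 10 minutes.

9 hours 10 minutes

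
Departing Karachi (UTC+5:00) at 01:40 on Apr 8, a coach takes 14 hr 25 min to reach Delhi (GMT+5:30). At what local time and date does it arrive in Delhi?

Convert departure to UTC: 01:40 − 5:00 = 20:40 UTC on Apr 7.
Add 14 hours and 25 minutes travel time → 11:05 UTC (Apr 8).
Delhi is UTC+5:30, so local arrival = 11:05 + 5:30 = 16:35 on Apr 8.

16:35 on Apr 8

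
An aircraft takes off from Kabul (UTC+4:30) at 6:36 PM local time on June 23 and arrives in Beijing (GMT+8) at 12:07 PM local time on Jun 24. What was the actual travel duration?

Departure in UTC: 6:36 PM − 4:30 = 2:06 PM on Jun 23.
Arrival in UTC: 12:07 PM − 8:00 = 4:07 AM on Jun 24.
Elapsed = 4:07 AM − 2:06 PM (+1 day) = 14 hours 1 minute.

14 hours 1 minute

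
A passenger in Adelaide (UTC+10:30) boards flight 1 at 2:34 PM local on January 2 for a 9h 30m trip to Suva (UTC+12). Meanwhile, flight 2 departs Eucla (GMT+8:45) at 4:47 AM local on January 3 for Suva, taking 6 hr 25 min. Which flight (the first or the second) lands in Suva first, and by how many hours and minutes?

the first, by 12 hours 53 minutes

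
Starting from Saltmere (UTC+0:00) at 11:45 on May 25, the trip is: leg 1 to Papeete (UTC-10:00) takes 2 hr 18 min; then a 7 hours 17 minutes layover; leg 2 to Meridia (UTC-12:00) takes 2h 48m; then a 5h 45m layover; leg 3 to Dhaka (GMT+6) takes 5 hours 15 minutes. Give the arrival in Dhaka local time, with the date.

17:08 on May 26

Saltmere is at UTC+0, so departure is already 11:45 UTC on May 25.
Add 2 hours 18 minutes leg 1 → 14:03 UTC.
Add 7 hours 17 minutes layover in Papeete → 21:20 UTC.
Add 2 hours and 48 minutes leg 2 → 00:08 UTC (May 26).
Add 5 hours and 45 minutes layover in Meridia → 05:53 UTC.
Add 5 hours 15 minutes leg 3 → 11:08 UTC.
Dhaka is UTC+6:00, so local arrival = 11:08 + 6:00 = 17:08 on May 26.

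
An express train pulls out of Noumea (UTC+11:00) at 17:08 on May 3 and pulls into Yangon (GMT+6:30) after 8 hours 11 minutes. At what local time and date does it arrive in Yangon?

20:49 on May 3

Yangon is 4:30 behind Noumea.
After 8 hours and 11 minutes it is 01:19 (May 4) in Noumea.
Shift by the zone difference: 01:19 − 4:30 = 20:49 on May 3 in Yangon.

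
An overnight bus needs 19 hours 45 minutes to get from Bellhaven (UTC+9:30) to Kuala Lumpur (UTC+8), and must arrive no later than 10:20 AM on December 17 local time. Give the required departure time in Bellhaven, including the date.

4:05 PM on Dec 16

Target arrival in UTC: 10:20 AM − 8:00 = 2:20 AM on Dec 17.
Subtract 19 hours 45 minutes → departure 6:35 AM UTC on Dec 16.
Bellhaven is UTC+9:30: 6:35 AM + 9:30 = 4:05 PM on Dec 16.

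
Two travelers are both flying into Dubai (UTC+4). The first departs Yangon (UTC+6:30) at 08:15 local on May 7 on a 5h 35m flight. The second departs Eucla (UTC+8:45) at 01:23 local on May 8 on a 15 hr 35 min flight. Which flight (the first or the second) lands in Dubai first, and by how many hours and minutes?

the first, by 24 hours 53 minutes

Flight 1 in UTC: 08:15 − 6:30 = 01:45 on May 7.
+5 hours and 35 minutes → arrive 07:20 UTC on May 7.
Flight 2 in UTC: 01:23 − 8:45 = 16:38 on May 7.
+15 hours and 35 minutes → arrive 08:13 UTC on May 8.
Flight 1 lands earlier by 24 hours 53 minutes.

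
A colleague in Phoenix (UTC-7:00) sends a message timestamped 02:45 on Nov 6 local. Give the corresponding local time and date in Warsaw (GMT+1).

10:45 on November 6

Warsaw is 8:00 ahead of Phoenix.
Shift by the zone difference: 02:45 + 8:00 = 10:45 on Nov 6 in Warsaw.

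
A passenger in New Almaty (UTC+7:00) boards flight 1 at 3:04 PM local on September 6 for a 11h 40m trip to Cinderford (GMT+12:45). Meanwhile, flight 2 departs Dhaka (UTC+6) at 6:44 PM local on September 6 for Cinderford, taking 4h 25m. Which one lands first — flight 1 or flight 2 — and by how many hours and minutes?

Flight 1 in UTC: 3:04 PM − 7:00 = 8:04 AM on Sep 6.
+11 hours 40 minutes → arrive 7:44 PM UTC on Sep 6.
Flight 2 in UTC: 6:44 PM − 6:00 = 12:44 PM on Sep 6.
+4 hours 25 minutes → arrive 5:09 PM UTC on Sep 6.
Flight 2 lands earlier by 2 hours 35 minutes.

the second, by 2 hours 35 minutes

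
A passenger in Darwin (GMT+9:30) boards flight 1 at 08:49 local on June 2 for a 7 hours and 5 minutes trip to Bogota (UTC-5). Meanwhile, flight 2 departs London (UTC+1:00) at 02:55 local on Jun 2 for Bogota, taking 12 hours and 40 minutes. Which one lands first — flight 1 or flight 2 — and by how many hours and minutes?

the first, by 8 hours 11 minutes

Flight 1 in UTC: 08:49 − 9:30 = 23:19 on Jun 1.
+7 hours 5 minutes → arrive 06:24 UTC on Jun 2.
Flight 2 in UTC: 02:55 − 1:00 = 01:55 on Jun 2.
+12 hours 40 minutes → arrive 14:35 UTC on Jun 2.
Flight 1 lands earlier by 8 hours 11 minutes.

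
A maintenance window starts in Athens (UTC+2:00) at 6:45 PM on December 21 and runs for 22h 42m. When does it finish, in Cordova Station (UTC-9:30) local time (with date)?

Convert start to UTC: 6:45 PM − 2:00 = 4:45 PM UTC on Dec 21.
Add 22 hours and 42 minutes duration → 3:27 PM UTC (Dec 22).
Cordova Station is UTC−9:30, so local end time = 3:27 PM − 9:30 = 5:57 AM on Dec 22.

5:57 AM on December 22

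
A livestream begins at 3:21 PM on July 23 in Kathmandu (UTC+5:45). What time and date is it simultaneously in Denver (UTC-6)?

In UTC: 3:21 PM − 5:45 = 9:36 AM on Jul 23.
Denver is UTC−6:00: 9:36 AM − 6:00 = 3:36 AM on Jul 23.

3:36 AM on Jul 23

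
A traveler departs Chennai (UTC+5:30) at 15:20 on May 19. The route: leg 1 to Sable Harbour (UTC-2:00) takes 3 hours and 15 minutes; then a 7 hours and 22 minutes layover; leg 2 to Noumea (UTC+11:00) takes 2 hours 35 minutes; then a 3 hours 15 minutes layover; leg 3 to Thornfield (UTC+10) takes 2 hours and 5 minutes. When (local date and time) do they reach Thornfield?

14:22 on May 20

Convert departure to UTC: 15:20 − 5:30 = 09:50 UTC on May 19.
Add 3 hours 15 minutes leg 1 → 13:05 UTC.
Add 7 hours and 22 minutes layover in Sable Harbour → 20:27 UTC.
Add 2 hours 35 minutes leg 2 → 23:02 UTC.
Add 3 hours 15 minutes layover in Noumea → 02:17 UTC (May 20).
Add 2 hours 5 minutes leg 3 → 04:22 UTC.
Thornfield is UTC+10:00, so local arrival = 04:22 + 10:00 = 14:22 on May 20.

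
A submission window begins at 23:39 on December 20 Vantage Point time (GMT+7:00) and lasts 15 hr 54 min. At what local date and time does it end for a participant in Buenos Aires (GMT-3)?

Convert start to UTC: 23:39 − 7:00 = 16:39 UTC on Dec 20.
Add 15 hours and 54 minutes duration → 08:33 UTC (Dec 21).
Buenos Aires is UTC−3:00, so local end time = 08:33 − 3:00 = 05:33 on Dec 21.

05:33 on December 21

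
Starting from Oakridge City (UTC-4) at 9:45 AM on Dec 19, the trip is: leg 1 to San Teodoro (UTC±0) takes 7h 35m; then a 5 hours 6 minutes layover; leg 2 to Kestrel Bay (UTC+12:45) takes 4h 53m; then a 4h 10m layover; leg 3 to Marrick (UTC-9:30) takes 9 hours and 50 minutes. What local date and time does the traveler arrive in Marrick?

11:49 AM on December 20

Convert departure to UTC: 9:45 AM + 4:00 = 1:45 PM UTC on Dec 19.
Add 7 hours 35 minutes leg 1 → 9:20 PM UTC.
Add 5 hours 6 minutes layover in San Teodoro → 2:26 AM UTC (Dec 20).
Add 4 hours and 53 minutes leg 2 → 7:19 AM UTC.
Add 4 hours 10 minutes layover in Kestrel Bay → 11:29 AM UTC.
Add 9 hours 50 minutes leg 3 → 9:19 PM UTC.
Marrick is UTC−9:30, so local arrival = 9:19 PM − 9:30 = 11:49 AM on Dec 20.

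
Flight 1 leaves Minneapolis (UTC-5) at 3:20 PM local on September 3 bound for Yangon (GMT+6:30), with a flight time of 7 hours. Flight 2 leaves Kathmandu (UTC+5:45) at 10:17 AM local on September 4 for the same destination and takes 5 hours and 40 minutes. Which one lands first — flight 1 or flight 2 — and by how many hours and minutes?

the first, by 6 hours 52 minutes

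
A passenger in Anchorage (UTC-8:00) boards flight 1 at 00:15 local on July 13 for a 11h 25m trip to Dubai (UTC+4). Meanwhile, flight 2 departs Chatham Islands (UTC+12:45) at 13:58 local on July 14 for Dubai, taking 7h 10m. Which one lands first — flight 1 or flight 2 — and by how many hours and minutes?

the first, by 12 hours 43 minutes

Flight 1 in UTC: 00:15 + 8:00 = 08:15 on Jul 13.
+11 hours and 25 minutes → arrive 19:40 UTC on Jul 13.
Flight 2 in UTC: 13:58 − 12:45 = 01:13 on Jul 14.
+7 hours and 10 minutes → arrive 08:23 UTC on Jul 14.
Flight 1 lands earlier by 12 hours 43 minutes.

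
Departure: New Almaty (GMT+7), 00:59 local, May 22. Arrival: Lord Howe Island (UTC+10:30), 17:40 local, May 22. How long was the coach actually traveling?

Departure in UTC: 00:59 − 7:00 = 17:59 on May 21.
Arrival in UTC: 17:40 − 10:30 = 07:10 on May 22.
Elapsed = 07:10 − 17:59 (+1 day) = 13 hours 11 minutes.

13 hours 11 minutes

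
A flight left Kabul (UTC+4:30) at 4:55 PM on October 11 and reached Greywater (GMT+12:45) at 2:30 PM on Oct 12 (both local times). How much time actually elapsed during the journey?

13 hours 20 minutes

Greywater is 8:15 ahead of Kabul.
Clock-face elapsed time (ignoring zones) is 21 hours 35 minutes.
Actual elapsed = 21 hours 35 minutes − 8:15 = 13 hours 20 minutes.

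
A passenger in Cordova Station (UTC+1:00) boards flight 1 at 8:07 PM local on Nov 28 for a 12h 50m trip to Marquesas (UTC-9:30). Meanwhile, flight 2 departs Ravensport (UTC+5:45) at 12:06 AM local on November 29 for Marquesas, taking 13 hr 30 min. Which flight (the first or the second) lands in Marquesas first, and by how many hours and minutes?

the second, by 6 minutes

Flight 1 in UTC: 8:07 PM − 1:00 = 7:07 PM on Nov 28.
+12 hours 50 minutes → arrive 7:57 AM UTC on Nov 29.
Flight 2 in UTC: 12:06 AM − 5:45 = 6:21 PM on Nov 28.
+13 hours and 30 minutes → arrive 7:51 AM UTC on Nov 29.
Flight 2 lands earlier by 6 minutes.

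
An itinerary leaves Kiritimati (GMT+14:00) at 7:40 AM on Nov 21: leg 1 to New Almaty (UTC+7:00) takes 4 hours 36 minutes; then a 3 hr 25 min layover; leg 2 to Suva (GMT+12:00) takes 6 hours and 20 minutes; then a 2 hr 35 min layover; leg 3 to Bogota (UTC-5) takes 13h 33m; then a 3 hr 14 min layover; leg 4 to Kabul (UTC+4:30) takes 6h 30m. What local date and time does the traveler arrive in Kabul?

Convert departure to UTC: 7:40 AM − 14:00 = 5:40 PM UTC on Nov 20.
Add 4 hours 36 minutes leg 1 → 10:16 PM UTC.
Add 3 hours 25 minutes layover in New Almaty → 1:41 AM UTC (Nov 21).
Add 6 hours 20 minutes leg 2 → 8:01 AM UTC.
Add 2 hours and 35 minutes layover in Suva → 10:36 AM UTC.
Add 13 hours and 33 minutes leg 3 → 12:09 AM UTC (Nov 22).
Add 3 hours and 14 minutes layover in Bogota → 3:23 AM UTC.
Add 6 hours and 30 minutes leg 4 → 9:53 AM UTC.
Kabul is UTC+4:30, so local arrival = 9:53 AM + 4:30 = 2:23 PM on Nov 22.

2:23 PM on November 22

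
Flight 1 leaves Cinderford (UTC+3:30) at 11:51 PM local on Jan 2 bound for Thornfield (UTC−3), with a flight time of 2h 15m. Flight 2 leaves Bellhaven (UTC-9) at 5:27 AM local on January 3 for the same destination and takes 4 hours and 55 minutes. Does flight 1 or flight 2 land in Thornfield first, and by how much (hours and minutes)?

the first, by 20 hours 46 minutes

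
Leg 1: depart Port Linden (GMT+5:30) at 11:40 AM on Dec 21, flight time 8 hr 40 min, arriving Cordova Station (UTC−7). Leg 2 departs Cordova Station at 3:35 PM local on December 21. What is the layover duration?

Convert departure to UTC: 11:40 AM − 5:30 = 6:10 AM UTC on Dec 21.
Add 8 hours 40 minutes flight time → 2:50 PM UTC.
Cordova Station is UTC−7:00, so local arrival = 2:50 PM − 7:00 = 7:50 AM on Dec 21.
Layover = 3:35 PM − 7:50 AM = 7 hours 45 minutes.

7 hours 45 minutes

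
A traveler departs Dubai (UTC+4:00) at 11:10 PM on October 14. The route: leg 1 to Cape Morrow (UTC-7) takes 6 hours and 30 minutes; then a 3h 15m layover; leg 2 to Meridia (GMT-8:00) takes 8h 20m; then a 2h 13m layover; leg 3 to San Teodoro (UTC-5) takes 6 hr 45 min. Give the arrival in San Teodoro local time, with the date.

5:13 PM on Oct 15

Convert departure to UTC: 11:10 PM − 4:00 = 7:10 PM UTC on Oct 14.
Add 6 hours and 30 minutes leg 1 → 1:40 AM UTC (Oct 15).
Add 3 hours and 15 minutes layover in Cape Morrow → 4:55 AM UTC.
Add 8 hours 20 minutes leg 2 → 1:15 PM UTC.
Add 2 hours and 13 minutes layover in Meridia → 3:28 PM UTC.
Add 6 hours 45 minutes leg 3 → 10:13 PM UTC.
San Teodoro is UTC−5:00, so local arrival = 10:13 PM − 5:00 = 5:13 PM on Oct 15.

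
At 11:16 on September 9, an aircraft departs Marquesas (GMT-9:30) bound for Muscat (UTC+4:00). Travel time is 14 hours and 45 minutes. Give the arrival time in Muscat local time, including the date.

Convert departure to UTC: 11:16 + 9:30 = 20:46 UTC on Sep 9.
Add 14 hours 45 minutes travel time → 11:31 UTC (Sep 10).
Muscat is UTC+4:00, so local arrival = 11:31 + 4:00 = 15:31 on Sep 10.

15:31 on Sep 10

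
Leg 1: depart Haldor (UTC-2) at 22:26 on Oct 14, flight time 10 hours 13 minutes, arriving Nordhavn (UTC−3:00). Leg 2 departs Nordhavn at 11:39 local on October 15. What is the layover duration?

Convert departure to UTC: 22:26 + 2:00 = 00:26 UTC on Oct 15.
Add 10 hours 13 minutes flight time → 10:39 UTC.
Nordhavn is UTC−3:00, so local arrival = 10:39 − 3:00 = 07:39 on Oct 15.
Layover = 11:39 − 07:39 = 4 hours.

4 hours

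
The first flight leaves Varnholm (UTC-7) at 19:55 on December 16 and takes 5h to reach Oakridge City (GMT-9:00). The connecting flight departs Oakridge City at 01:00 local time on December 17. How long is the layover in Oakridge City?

Convert departure to UTC: 19:55 + 7:00 = 02:55 UTC on Dec 17.
Add 5 hours flight time → 07:55 UTC.
Oakridge City is UTC−9:00, so local arrival = 07:55 − 9:00 = 22:55 on Dec 16.
Layover = 01:00 − 22:55 (+1 day) = 2 hours 5 minutes.

2 hours 5 minutes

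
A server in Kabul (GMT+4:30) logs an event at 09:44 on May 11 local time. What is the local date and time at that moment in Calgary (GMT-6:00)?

23:14 on May 10

In UTC: 09:44 − 4:30 = 05:14 on May 11.
Calgary is UTC−6:00: 05:14 − 6:00 = 23:14 on May 10.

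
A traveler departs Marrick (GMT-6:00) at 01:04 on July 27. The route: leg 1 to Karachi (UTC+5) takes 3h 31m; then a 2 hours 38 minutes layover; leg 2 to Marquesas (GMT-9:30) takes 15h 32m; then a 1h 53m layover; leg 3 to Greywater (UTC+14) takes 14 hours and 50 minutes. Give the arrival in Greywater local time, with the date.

11:28 on July 29

Convert departure to UTC: 01:04 + 6:00 = 07:04 UTC on Jul 27.
Add 3 hours 31 minutes leg 1 → 10:35 UTC.
Add 2 hours 38 minutes layover in Karachi → 13:13 UTC.
Add 15 hours and 32 minutes leg 2 → 04:45 UTC (Jul 28).
Add 1 hour and 53 minutes layover in Marquesas → 06:38 UTC.
Add 14 hours and 50 minutes leg 3 → 21:28 UTC.
Greywater is UTC+14:00, so local arrival = 21:28 + 14:00 = 11:28 on Jul 29.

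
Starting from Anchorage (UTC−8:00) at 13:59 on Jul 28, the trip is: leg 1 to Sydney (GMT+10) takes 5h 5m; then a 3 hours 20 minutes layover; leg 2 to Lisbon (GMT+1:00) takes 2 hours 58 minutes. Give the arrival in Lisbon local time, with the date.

10:22 on Jul 29

Convert departure to UTC: 13:59 + 8:00 = 21:59 UTC on Jul 28.
Add 5 hours and 5 minutes leg 1 → 03:04 UTC (Jul 29).
Add 3 hours 20 minutes layover in Sydney → 06:24 UTC.
Add 2 hours 58 minutes leg 2 → 09:22 UTC.
Lisbon is UTC+1:00, so local arrival = 09:22 + 1:00 = 10:22 on Jul 29.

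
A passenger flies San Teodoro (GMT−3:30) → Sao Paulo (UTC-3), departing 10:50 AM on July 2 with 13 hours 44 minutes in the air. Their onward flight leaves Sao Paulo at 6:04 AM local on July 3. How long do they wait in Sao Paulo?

5 hours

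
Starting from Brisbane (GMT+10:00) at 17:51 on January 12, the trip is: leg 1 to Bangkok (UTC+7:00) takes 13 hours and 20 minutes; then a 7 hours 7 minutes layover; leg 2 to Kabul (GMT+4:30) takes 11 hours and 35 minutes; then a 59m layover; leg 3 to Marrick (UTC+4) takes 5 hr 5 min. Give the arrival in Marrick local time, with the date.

01:57 on January 14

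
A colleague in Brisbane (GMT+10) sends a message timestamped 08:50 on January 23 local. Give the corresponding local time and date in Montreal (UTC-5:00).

17:50 on January 22

In UTC: 08:50 − 10:00 = 22:50 on Jan 22.
Montreal is UTC−5:00: 22:50 − 5:00 = 17:50 on Jan 22.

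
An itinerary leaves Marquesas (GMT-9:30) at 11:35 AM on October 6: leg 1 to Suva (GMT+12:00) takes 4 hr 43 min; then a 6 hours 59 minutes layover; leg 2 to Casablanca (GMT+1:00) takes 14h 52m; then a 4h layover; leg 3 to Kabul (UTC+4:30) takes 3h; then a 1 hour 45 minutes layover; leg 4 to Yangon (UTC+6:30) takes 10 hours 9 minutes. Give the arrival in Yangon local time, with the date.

1:03 AM on Oct 9

Convert departure to UTC: 11:35 AM + 9:30 = 9:05 PM UTC on Oct 6.
Add 4 hours 43 minutes leg 1 → 1:48 AM UTC (Oct 7).
Add 6 hours 59 minutes layover in Suva → 8:47 AM UTC.
Add 14 hours 52 minutes leg 2 → 11:39 PM UTC.
Add 4 hours layover in Casablanca → 3:39 AM UTC (Oct 8).
Add 3 hours leg 3 → 6:39 AM UTC.
Add 1 hour 45 minutes layover in Kabul → 8:24 AM UTC.
Add 10 hours 9 minutes leg 4 → 6:33 PM UTC.
Yangon is UTC+6:30, so local arrival = 6:33 PM + 6:30 = 1:03 AM on Oct 9.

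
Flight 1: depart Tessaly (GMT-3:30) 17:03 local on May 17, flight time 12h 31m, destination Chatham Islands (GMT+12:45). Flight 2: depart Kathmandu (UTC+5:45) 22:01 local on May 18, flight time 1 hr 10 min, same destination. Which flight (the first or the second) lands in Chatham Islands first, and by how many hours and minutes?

the first, by 8 hours 22 minutes

Flight 1 in UTC: 17:03 + 3:30 = 20:33 on May 17.
+12 hours and 31 minutes → arrive 09:04 UTC on May 18.
Flight 2 in UTC: 22:01 − 5:45 = 16:16 on May 18.
+1 hour and 10 minutes → arrive 17:26 UTC on May 18.
Flight 1 lands earlier by 8 hours 22 minutes.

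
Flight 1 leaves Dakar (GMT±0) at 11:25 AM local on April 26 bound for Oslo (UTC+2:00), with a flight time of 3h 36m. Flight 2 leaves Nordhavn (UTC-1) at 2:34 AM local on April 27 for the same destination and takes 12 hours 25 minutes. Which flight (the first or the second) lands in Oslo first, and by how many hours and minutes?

the first, by 24 hours 58 minutes

Flight 1 departs at 11:25 AM UTC (Apr 26).
+3 hours and 36 minutes → arrive 3:01 PM UTC on Apr 26.
Flight 2 in UTC: 2:34 AM + 1:00 = 3:34 AM on Apr 27.
+12 hours and 25 minutes → arrive 3:59 PM UTC on Apr 27.
Flight 1 lands earlier by 24 hours 58 minutes.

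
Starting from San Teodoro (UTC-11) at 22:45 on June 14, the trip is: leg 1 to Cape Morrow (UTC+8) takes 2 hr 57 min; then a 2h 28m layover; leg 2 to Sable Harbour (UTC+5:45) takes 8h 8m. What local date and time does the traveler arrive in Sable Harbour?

05:03 on June 16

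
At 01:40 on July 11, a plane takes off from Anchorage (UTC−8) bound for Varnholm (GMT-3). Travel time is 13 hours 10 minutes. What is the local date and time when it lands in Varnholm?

Convert departure to UTC: 01:40 + 8:00 = 09:40 UTC on Jul 11.
Add 13 hours 10 minutes travel time → 22:50 UTC.
Varnholm is UTC−3:00, so local arrival = 22:50 − 3:00 = 19:50 on Jul 11.

19:50 on July 11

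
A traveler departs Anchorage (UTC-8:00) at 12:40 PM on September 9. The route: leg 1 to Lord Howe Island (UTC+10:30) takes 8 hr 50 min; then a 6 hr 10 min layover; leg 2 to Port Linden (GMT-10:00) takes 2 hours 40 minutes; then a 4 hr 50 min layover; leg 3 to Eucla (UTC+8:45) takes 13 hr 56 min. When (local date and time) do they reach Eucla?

5:51 PM on Sep 11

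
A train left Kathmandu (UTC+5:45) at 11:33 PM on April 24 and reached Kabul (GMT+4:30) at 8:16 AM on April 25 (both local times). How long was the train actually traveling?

9 hours 58 minutes

Departure in UTC: 11:33 PM − 5:45 = 5:48 PM on Apr 24.
Arrival in UTC: 8:16 AM − 4:30 = 3:46 AM on Apr 25.
Elapsed = 3:46 AM − 5:48 PM (+1 day) = 9 hours 58 minutes.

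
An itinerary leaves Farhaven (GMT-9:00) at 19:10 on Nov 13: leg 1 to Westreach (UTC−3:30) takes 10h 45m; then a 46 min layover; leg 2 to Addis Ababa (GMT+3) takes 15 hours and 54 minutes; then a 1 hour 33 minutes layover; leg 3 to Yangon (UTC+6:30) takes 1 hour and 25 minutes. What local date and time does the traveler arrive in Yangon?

17:03 on Nov 15

Convert departure to UTC: 19:10 + 9:00 = 04:10 UTC on Nov 14.
Add 10 hours 45 minutes leg 1 → 14:55 UTC.
Add 46 minutes layover in Westreach → 15:41 UTC.
Add 15 hours 54 minutes leg 2 → 07:35 UTC (Nov 15).
Add 1 hour and 33 minutes layover in Addis Ababa → 09:08 UTC.
Add 1 hour 25 minutes leg 3 → 10:33 UTC.
Yangon is UTC+6:30, so local arrival = 10:33 + 6:30 = 17:03 on Nov 15.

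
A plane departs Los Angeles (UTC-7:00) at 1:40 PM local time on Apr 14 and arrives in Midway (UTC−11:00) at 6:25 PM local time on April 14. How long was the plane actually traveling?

Midway is 4:00 behind Los Angeles.
Clock-face elapsed time (ignoring zones) is 4 hours 45 minutes.
Actual elapsed = 4 hours 45 minutes + 4:00 = 8 hours 45 minutes.

8 hours 45 minutes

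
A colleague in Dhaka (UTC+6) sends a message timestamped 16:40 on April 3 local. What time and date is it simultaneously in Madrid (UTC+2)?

12:40 on Apr 3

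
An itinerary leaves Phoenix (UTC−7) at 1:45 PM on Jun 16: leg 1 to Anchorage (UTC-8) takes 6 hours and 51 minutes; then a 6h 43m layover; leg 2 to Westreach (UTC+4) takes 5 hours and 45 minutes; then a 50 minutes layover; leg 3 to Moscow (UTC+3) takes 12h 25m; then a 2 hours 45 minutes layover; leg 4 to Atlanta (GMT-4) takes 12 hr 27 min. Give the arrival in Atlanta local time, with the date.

4:31 PM on Jun 18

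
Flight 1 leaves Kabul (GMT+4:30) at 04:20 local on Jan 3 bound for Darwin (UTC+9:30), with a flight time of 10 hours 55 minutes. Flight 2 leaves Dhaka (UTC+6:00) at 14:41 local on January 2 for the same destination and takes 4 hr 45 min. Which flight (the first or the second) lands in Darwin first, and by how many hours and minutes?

Flight 1 in UTC: 04:20 − 4:30 = 23:50 on Jan 2.
+10 hours and 55 minutes → arrive 10:45 UTC on Jan 3.
Flight 2 in UTC: 14:41 − 6:00 = 08:41 on Jan 2.
+4 hours 45 minutes → arrive 13:26 UTC on Jan 2.
Flight 2 lands earlier by 21 hours 19 minutes.

the second, by 21 hours 19 minutes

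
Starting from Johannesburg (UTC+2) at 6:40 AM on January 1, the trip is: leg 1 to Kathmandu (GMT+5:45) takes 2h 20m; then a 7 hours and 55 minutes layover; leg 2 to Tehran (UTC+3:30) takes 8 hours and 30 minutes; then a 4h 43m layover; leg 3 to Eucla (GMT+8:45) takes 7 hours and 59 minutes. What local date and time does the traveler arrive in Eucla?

Convert departure to UTC: 6:40 AM − 2:00 = 4:40 AM UTC on Jan 1.
Add 2 hours and 20 minutes leg 1 → 7:00 AM UTC.
Add 7 hours and 55 minutes layover in Kathmandu → 2:55 PM UTC.
Add 8 hours 30 minutes leg 2 → 11:25 PM UTC.
Add 4 hours and 43 minutes layover in Tehran → 4:08 AM UTC (Jan 2).
Add 7 hours and 59 minutes leg 3 → 12:07 PM UTC.
Eucla is UTC+8:45, so local arrival = 12:07 PM + 8:45 = 8:52 PM on Jan 2.

8:52 PM on Jan 2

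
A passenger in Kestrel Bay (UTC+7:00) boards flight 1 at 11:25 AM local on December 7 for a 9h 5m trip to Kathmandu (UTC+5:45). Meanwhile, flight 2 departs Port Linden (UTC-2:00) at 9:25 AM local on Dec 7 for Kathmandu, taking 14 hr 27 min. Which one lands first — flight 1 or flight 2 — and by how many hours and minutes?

the first, by 12 hours 22 minutes

Flight 1 in UTC: 11:25 AM − 7:00 = 4:25 AM on Dec 7.
+9 hours and 5 minutes → arrive 1:30 PM UTC on Dec 7.
Flight 2 in UTC: 9:25 AM + 2:00 = 11:25 AM on Dec 7.
+14 hours and 27 minutes → arrive 1:52 AM UTC on Dec 8.
Flight 1 lands earlier by 12 hours 22 minutes.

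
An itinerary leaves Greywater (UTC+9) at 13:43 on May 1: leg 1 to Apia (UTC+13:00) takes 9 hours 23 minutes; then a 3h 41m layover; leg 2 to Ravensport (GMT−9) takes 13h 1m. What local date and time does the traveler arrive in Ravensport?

21:48 on May 1

Convert departure to UTC: 13:43 − 9:00 = 04:43 UTC on May 1.
Add 9 hours 23 minutes leg 1 → 14:06 UTC.
Add 3 hours and 41 minutes layover in Apia → 17:47 UTC.
Add 13 hours 1 minute leg 2 → 06:48 UTC (May 2).
Ravensport is UTC−9:00, so local arrival = 06:48 − 9:00 = 21:48 on May 1.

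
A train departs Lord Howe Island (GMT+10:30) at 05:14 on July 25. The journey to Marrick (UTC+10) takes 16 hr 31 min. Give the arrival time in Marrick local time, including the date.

Convert departure to UTC: 05:14 − 10:30 = 18:44 UTC on Jul 24.
Add 16 hours 31 minutes travel time → 11:15 UTC (Jul 25).
Marrick is UTC+10:00, so local arrival = 11:15 + 10:00 = 21:15 on Jul 25.

21:15 on July 25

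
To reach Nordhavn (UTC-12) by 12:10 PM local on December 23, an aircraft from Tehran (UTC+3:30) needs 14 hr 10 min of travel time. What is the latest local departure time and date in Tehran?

Target arrival in UTC: 12:10 PM + 12:00 = 12:10 AM on Dec 24.
Subtract 14 hours and 10 minutes → departure 10:00 AM UTC on Dec 23.
Tehran is UTC+3:30: 10:00 AM + 3:30 = 1:30 PM on Dec 23.

1:30 PM on December 23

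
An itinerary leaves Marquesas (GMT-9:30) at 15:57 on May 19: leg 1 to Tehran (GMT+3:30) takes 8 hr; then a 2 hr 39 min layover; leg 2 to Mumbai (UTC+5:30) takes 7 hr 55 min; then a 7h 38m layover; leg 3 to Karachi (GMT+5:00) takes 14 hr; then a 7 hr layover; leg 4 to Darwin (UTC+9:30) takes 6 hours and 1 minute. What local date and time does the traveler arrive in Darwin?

Convert departure to UTC: 15:57 + 9:30 = 01:27 UTC on May 20.
Add 8 hours leg 1 → 09:27 UTC.
Add 2 hours and 39 minutes layover in Tehran → 12:06 UTC.
Add 7 hours and 55 minutes leg 2 → 20:01 UTC.
Add 7 hours 38 minutes layover in Mumbai → 03:39 UTC (May 21).
Add 14 hours leg 3 → 17:39 UTC.
Add 7 hours layover in Karachi → 00:39 UTC (May 22).
Add 6 hours 1 minute leg 4 → 06:40 UTC.
Darwin is UTC+9:30, so local arrival = 06:40 + 9:30 = 16:10 on May 22.

16:10 on May 22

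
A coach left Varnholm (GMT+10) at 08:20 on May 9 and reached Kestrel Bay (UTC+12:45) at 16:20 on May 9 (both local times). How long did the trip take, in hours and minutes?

5 hours 15 minutes

Kestrel Bay is 2:45 ahead of Varnholm.
Clock-face elapsed time (ignoring zones) is 8 hours.
Actual elapsed = 8 hours − 2:45 = 5 hours 15 minutes.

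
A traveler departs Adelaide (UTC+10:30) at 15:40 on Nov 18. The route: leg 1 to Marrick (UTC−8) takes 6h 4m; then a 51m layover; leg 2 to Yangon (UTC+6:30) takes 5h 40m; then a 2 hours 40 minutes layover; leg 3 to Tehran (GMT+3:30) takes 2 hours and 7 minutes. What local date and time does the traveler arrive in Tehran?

02:02 on November 19

Convert departure to UTC: 15:40 − 10:30 = 05:10 UTC on Nov 18.
Add 6 hours and 4 minutes leg 1 → 11:14 UTC.
Add 51 minutes layover in Marrick → 12:05 UTC.
Add 5 hours 40 minutes leg 2 → 17:45 UTC.
Add 2 hours 40 minutes layover in Yangon → 20:25 UTC.
Add 2 hours 7 minutes leg 3 → 22:32 UTC.
Tehran is UTC+3:30, so local arrival = 22:32 + 3:30 = 02:02 on Nov 19.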